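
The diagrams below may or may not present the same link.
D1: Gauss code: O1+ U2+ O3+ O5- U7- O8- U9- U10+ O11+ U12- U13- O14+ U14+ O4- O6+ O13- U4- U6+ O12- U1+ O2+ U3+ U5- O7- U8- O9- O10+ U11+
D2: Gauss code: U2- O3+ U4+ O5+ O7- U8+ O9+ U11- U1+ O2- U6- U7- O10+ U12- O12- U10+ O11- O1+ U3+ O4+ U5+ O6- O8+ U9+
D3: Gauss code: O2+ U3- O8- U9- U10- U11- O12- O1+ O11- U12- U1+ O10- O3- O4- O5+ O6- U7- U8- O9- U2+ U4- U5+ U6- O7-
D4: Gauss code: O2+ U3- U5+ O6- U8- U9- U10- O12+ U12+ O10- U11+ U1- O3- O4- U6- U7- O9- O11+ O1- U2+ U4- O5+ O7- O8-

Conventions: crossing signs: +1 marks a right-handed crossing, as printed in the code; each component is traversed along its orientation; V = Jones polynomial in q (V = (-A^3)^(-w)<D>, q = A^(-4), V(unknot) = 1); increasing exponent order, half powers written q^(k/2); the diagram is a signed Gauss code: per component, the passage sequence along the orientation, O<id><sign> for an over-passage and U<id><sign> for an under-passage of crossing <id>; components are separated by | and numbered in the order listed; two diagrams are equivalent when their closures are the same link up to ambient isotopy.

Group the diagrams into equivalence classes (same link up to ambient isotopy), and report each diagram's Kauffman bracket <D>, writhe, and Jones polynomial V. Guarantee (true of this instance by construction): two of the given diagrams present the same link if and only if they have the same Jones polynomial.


classes: {D1} | {D2} | {D3, D4}
V(D1) = 1  [14 crossings, <D> = 1, w = 0]
V(D2) = q + q^3 - q^4  [12 crossings, <D> = -A^-10 + A^-6 + A^2, w = +2]
V(D3) = -q^-6 + q^-5 - q^-4 + 2q^-3 - q^-2 + q^-1  (w -6, c 12, <D> = A^-14 - A^-10 + 2A^-6 - A^-2 + A^2 - A^6)
V(D4) = -q^-6 + q^-5 - q^-4 + 2q^-3 - q^-2 + q^-1  (w -4, c 12, <D> = A^-8 - A^-4 + 2 - A^4 + A^8 - A^12)
note: comparing 4 Jones polynomials yields 3 groups


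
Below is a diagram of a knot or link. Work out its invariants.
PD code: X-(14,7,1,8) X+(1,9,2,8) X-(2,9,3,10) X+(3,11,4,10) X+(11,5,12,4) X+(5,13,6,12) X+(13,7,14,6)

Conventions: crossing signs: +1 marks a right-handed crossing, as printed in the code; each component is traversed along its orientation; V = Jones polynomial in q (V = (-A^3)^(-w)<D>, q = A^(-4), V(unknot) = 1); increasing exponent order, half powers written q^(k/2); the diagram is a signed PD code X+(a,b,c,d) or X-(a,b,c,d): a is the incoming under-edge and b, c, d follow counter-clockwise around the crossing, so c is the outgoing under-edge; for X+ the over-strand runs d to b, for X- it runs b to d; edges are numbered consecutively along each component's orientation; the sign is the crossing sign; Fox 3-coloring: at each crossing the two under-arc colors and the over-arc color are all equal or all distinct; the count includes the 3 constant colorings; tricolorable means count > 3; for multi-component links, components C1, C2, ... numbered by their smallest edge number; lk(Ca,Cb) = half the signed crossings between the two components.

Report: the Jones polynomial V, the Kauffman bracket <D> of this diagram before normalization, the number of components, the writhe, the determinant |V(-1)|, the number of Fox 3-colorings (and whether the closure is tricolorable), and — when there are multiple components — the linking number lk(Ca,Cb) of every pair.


V = q + q^3 - q^4
<D> = A^-7 - A^-3 - A^5 (w = +3)
1 component over 7 crossings, w = +3
9 Fox colorings among 3^7, |V(-1)| = 3: tricolorable
why: |V(-1)| = 3: so tricolorable, since 3 divides 3


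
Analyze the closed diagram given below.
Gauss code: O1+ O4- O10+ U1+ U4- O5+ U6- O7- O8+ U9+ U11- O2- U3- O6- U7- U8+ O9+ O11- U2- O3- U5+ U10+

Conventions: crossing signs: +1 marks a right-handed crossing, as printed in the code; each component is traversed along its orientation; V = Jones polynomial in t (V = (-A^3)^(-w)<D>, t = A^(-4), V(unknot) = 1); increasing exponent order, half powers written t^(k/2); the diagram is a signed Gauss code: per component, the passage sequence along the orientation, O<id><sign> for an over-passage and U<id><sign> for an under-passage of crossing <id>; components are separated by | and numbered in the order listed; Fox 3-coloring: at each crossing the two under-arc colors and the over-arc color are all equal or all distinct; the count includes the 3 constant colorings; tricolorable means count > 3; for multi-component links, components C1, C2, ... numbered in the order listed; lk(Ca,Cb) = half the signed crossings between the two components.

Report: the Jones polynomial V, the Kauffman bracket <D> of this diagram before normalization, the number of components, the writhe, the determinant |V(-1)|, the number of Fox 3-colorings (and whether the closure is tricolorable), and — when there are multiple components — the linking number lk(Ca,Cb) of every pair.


Jones polynomial: V(t) = -t^-4 + t^-3 + t^-1
<D> = -A - A^9 + A^13; writhe -1
components 1, writhe -1 (11 crossings)
3-colorings: 9 of 3^11, det 3 — tricolorable
note: w = -1 shifts under R1 moves; the (-A^3)^(1) factor cancels that in V


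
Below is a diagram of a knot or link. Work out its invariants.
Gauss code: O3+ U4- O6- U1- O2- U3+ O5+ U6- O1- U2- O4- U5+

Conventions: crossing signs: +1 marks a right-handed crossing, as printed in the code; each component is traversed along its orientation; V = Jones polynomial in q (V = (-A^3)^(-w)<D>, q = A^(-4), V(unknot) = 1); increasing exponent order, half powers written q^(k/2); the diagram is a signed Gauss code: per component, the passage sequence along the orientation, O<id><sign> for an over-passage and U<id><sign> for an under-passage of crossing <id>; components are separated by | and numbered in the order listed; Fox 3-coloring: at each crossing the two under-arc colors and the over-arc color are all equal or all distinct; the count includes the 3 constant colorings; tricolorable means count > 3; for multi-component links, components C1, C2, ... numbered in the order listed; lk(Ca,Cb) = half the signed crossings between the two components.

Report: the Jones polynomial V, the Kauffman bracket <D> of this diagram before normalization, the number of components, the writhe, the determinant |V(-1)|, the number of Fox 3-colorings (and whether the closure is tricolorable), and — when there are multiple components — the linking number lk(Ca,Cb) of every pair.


V(q) = q^-5 - 2q^-4 + 2q^-3 - 2q^-2 + 2q^-1 - 1 + q
bracket: A^-10 - A^-6 + 2A^-2 - 2A^2 + 2A^6 - 2A^10 + A^14, w = -2
1 component, writhe -2, over 6 crossings
det 11, colorings 3 of 3^6 — not tricolorable
observation: w = -2 shifts under R1 moves; the (-A^3)^(2) factor cancels that in V


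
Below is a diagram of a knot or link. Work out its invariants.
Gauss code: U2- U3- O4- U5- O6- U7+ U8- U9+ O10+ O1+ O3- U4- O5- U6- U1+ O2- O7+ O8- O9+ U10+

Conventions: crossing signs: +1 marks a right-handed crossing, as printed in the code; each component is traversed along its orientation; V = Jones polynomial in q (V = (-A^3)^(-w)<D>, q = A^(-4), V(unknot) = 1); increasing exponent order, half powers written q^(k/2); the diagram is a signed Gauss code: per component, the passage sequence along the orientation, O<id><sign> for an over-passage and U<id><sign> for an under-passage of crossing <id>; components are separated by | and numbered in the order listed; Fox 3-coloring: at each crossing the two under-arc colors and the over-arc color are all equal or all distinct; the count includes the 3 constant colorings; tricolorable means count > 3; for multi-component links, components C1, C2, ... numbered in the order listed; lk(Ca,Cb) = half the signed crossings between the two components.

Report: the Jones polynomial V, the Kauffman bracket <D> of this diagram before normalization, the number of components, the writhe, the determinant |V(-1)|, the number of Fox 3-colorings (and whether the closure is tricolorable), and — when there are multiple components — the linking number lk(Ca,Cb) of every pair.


V(q) = q^-5 - 2q^-4 + 2q^-3 - 2q^-2 + 2q^-1 - 1 + q
bracket: A^-10 - A^-6 + 2A^-2 - 2A^2 + 2A^6 - 2A^10 + A^14, w = -2
1 component, writhe -2, over 10 crossings
det 11, colorings 3 of 3^10 — not tricolorable
observation: w = -2 shifts under R1 moves; the (-A^3)^(2) factor cancels that in V


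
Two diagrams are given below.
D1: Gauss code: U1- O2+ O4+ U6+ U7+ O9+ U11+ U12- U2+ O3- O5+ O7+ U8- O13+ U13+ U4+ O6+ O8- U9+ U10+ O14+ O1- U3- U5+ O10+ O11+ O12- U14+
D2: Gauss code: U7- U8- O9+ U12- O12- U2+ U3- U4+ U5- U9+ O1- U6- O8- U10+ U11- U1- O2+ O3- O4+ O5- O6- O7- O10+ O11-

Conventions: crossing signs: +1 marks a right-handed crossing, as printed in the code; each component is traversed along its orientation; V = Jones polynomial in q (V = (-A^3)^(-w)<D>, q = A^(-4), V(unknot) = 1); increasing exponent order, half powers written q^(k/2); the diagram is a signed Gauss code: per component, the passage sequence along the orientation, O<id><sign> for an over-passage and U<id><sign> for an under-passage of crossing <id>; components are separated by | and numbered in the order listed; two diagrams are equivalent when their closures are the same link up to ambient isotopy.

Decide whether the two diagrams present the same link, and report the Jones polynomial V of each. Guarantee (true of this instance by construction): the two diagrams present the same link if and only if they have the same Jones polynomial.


same link: no
V(D1) = q - q^2 + 2q^3 - q^4 + q^5 - q^6  [14 crossings, <D> = -A^-6 + A^-2 - A^2 + 2A^6 - A^10 + A^14, w = +6]
D2 (bracket A^-8 + 1 - A^4; 12 crossings at w = -4): V = -q^-4 + q^-3 + q^-1
note: comparing 2 Jones polynomials yields 2 groups


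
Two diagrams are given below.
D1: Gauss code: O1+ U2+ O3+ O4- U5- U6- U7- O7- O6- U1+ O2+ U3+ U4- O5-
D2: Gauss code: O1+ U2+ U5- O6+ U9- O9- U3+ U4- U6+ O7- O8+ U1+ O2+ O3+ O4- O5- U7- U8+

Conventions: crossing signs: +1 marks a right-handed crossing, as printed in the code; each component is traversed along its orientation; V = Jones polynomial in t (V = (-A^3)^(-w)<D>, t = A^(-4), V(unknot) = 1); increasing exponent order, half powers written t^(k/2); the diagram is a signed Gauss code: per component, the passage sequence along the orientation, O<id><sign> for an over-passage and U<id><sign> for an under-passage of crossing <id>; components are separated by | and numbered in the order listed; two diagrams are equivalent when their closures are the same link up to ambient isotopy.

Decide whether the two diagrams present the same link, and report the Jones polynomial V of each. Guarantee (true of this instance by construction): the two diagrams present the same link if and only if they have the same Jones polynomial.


equivalent: yes
V(D1) = 1  (w -1, c 7, <D> = -A^-3)
V(D2) = 1  [9 crossings, <D> = -A^3, w = +1]
key observation: Reidemeister moves carry D1 (7 crossings) to D2 (9)


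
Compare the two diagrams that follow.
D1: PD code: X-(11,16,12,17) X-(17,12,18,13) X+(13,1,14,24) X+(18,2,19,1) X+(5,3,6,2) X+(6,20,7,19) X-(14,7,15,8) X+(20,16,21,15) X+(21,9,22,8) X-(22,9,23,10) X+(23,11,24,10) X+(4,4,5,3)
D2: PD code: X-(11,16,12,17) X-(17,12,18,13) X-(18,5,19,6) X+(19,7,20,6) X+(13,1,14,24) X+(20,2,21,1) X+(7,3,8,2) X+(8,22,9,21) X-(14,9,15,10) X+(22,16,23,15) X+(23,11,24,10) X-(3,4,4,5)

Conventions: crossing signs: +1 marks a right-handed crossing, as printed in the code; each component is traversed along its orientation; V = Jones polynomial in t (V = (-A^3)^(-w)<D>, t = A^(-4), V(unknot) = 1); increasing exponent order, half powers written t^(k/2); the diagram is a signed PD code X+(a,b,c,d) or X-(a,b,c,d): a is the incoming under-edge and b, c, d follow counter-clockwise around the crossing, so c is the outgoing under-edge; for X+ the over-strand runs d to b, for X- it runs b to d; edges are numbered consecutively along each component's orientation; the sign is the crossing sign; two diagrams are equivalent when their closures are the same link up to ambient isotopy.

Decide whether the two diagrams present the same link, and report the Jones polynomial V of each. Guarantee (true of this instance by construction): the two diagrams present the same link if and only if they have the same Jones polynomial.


same link: yes
V(D1) = -t^-1 + 2 - t + 2t^2 - t^3 + t^4 - t^5  [12 crossings, <D> = -A^-8 + A^-4 - 1 + 2A^4 - A^8 + 2A^12 - A^16, w = +4]
V(D2) = -t^-1 + 2 - t + 2t^2 - t^3 + t^4 - t^5  (w +2, c 12, <D> = -A^-14 + A^-10 - A^-6 + 2A^-2 - A^2 + 2A^6 - A^10)
note: from 12 to 12 crossings by R-moves: one link, two diagrams


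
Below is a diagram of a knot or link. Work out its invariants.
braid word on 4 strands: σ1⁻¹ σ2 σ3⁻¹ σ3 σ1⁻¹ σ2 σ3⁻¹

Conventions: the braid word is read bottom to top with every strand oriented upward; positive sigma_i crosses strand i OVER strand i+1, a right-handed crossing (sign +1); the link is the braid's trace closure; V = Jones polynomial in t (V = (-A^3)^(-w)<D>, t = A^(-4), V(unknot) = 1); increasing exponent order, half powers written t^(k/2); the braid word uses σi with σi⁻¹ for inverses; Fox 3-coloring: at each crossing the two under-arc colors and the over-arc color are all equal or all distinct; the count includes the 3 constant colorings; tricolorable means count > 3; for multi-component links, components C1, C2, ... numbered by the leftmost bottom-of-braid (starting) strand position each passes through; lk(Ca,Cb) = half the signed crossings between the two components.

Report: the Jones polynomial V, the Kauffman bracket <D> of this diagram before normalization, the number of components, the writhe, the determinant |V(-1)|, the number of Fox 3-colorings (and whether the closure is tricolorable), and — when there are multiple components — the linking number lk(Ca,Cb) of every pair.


Jones polynomial: V(t) = t^-2 - t^-1 + 1 - t + t^2
<D> = -A^-11 + A^-7 - A^-3 + A - A^5; writhe -1
components 1, writhe -1 (7 crossings)
3-colorings: 3 of 3^7, det 5 — not tricolorable
note: V is palindromic (span 4, det 5): t -> 1/t fixes it; necessary, not sufficient, for amphichirality


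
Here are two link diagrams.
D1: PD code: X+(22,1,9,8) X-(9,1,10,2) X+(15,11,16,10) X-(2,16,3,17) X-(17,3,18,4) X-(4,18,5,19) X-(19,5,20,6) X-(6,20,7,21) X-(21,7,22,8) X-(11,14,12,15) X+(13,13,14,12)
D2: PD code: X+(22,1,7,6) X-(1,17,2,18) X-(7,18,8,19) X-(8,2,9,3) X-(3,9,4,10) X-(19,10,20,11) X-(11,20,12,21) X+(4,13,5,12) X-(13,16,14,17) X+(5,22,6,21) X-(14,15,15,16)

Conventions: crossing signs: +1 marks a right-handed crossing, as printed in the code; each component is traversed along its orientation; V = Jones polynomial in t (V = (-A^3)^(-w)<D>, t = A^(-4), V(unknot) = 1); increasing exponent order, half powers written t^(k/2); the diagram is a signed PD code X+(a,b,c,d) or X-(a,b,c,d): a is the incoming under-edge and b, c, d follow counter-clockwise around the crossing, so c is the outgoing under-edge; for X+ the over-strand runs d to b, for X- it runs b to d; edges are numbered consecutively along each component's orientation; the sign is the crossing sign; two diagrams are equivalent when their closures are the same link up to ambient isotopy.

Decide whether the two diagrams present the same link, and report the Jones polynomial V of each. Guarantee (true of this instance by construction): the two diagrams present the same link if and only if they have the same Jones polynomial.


same link: no
V(D1) = -t^(-17/2) + t^(-15/2) - t^(-13/2) + t^(-11/2) - t^(-9/2) - t^(-5/2)  [11 crossings, <D> = A^-5 + A^3 - A^7 + A^11 - A^15 + A^19, w = -5]
D2 (bracket A^-13 + A^-9 + A^-5 - A^3; 11 crossings at w = -5): V = t^(-9/2) - t^(-5/2) - t^(-3/2) - t^(-1/2)
note: V(t) takes 2 values over 2 diagrams, fixing the grouping


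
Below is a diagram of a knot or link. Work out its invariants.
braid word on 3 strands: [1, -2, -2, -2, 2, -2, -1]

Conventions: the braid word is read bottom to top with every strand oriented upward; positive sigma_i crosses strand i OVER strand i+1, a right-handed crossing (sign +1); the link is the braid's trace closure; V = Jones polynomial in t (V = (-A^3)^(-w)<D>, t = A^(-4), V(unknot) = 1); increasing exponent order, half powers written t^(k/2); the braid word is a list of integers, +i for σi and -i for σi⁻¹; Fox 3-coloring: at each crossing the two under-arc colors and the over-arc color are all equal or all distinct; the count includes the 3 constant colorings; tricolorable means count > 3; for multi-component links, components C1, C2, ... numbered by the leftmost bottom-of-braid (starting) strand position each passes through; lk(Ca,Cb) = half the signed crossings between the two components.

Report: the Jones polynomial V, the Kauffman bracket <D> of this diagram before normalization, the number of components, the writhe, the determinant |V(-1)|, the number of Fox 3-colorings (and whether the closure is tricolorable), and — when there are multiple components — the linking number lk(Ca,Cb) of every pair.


V(t) = t^(-9/2) - t^(-5/2) - t^(-3/2) - t^(-1/2)
bracket: A^-7 + A^-3 + A - A^9, w = -3
2 components, writhe -3, over 7 crossings
lk(C1,C2) = 0
det 0, colorings 27 of 3^7 — tricolorable
observation: w = -3 (over 7 crossings) is diagram-only; (-A^3)^(3) removes it from V


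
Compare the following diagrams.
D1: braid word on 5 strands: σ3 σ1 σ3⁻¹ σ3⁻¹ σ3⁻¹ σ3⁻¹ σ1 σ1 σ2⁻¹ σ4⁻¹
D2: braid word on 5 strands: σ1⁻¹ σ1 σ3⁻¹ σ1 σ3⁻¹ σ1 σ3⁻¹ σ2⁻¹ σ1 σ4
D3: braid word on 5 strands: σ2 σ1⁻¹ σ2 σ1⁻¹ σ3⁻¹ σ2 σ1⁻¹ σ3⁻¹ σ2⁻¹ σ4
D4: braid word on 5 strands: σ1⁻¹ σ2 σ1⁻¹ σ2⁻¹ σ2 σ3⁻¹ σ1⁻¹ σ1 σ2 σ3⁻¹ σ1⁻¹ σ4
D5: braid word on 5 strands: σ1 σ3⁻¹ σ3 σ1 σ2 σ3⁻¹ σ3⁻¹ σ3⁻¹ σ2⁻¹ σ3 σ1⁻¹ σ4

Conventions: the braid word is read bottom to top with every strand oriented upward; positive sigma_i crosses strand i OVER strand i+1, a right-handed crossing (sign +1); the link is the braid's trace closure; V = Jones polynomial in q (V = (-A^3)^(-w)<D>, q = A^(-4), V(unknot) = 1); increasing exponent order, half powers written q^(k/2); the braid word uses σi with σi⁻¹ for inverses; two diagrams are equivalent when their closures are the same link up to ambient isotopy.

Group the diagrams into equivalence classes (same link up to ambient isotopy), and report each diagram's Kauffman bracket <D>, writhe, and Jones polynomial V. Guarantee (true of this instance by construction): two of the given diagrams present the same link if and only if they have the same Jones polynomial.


equivalence classes: {D1, D2} | {D3, D4} | {D5}
D1 (bracket -A^-18 + A^-14 - A^-10 + 3A^-6 - A^-2 + A^2 - A^6; 10 crossings at w = -2): V = -q^-3 + q^-2 - q^-1 + 3 - q + q^2 - q^3
V(D2) = -q^-3 + q^-2 - q^-1 + 3 - q + q^2 - q^3  [10 crossings, <D> = -A^-12 + A^-8 - A^-4 + 3 - A^4 + A^8 - A^12, w = 0]
D3 (bracket A^-10 - 2A^-6 + 3A^-2 - 3A^2 + 4A^6 - 3A^10 + 2A^14 - A^18; 10 crossings at w = -2): V = -q^-6 + 2q^-5 - 3q^-4 + 4q^-3 - 3q^-2 + 3q^-1 - 2 + q
D4 (bracket A^-10 - 2A^-6 + 3A^-2 - 3A^2 + 4A^6 - 3A^10 + 2A^14 - A^18; 12 crossings at w = -2): V = -q^-6 + 2q^-5 - 3q^-4 + 4q^-3 - 3q^-2 + 3q^-1 - 2 + q
V(D5) = -q^-4 + q^-3 + q^-1  (w 0, c 12, <D> = A^4 + A^12 - A^16)
key observation: 3 classes among 5 diagrams; unequal V(q) rules out equality


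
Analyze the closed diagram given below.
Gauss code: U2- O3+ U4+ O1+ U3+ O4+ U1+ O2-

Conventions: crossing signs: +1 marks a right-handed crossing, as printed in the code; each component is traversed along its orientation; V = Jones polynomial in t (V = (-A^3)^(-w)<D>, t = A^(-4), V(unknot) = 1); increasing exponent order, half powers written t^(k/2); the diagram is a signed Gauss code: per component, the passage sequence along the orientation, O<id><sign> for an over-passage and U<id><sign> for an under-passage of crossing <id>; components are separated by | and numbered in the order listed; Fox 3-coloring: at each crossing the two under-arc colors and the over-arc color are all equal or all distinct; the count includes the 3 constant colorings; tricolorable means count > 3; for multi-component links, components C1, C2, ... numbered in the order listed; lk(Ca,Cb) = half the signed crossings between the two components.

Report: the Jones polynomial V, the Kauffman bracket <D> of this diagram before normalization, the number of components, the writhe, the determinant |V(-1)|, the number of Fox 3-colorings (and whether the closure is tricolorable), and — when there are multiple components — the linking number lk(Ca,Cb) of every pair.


Jones polynomial: V(t) = t + t^3 - t^4
<D> = -A^-10 + A^-6 + A^2; writhe +2
components 1, writhe +2 (4 crossings)
3-colorings: 9 of 3^4, det 3 — tricolorable
note: w = +2 shifts under R1 moves; the (-A^3)^(-2) factor cancels that in V


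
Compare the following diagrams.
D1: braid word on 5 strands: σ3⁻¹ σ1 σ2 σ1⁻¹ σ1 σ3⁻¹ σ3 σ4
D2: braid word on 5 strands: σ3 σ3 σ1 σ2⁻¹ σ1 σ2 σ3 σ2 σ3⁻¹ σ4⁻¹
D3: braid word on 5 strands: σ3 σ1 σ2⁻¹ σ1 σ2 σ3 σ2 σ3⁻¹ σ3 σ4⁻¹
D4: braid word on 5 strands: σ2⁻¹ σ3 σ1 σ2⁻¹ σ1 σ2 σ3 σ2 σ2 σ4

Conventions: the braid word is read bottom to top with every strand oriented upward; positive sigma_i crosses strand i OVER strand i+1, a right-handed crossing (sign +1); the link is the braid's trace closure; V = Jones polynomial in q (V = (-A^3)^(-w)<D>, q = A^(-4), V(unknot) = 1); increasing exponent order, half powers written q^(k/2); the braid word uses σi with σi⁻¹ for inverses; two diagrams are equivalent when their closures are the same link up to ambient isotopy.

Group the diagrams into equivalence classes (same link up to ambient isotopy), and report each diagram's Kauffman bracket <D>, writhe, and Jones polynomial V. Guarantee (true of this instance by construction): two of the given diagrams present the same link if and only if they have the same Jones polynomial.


equivalence classes: {D1} | {D2, D3, D4}
D1 (bracket A^6; 8 crossings at w = +2): V = 1
D2 (bracket -A^-12 + A^-8 - A^-4 + 2 - A^4 + A^8; 10 crossings at w = +4): V = q - q^2 + 2q^3 - q^4 + q^5 - q^6
V(D3) = q - q^2 + 2q^3 - q^4 + q^5 - q^6  [10 crossings, <D> = -A^-12 + A^-8 - A^-4 + 2 - A^4 + A^8, w = +4]
V(D4) = q - q^2 + 2q^3 - q^4 + q^5 - q^6  [10 crossings, <D> = -A^-6 + A^-2 - A^2 + 2A^6 - A^10 + A^14, w = +6]
key observation: 2 classes among 4 diagrams; unequal V(q) rules out equality


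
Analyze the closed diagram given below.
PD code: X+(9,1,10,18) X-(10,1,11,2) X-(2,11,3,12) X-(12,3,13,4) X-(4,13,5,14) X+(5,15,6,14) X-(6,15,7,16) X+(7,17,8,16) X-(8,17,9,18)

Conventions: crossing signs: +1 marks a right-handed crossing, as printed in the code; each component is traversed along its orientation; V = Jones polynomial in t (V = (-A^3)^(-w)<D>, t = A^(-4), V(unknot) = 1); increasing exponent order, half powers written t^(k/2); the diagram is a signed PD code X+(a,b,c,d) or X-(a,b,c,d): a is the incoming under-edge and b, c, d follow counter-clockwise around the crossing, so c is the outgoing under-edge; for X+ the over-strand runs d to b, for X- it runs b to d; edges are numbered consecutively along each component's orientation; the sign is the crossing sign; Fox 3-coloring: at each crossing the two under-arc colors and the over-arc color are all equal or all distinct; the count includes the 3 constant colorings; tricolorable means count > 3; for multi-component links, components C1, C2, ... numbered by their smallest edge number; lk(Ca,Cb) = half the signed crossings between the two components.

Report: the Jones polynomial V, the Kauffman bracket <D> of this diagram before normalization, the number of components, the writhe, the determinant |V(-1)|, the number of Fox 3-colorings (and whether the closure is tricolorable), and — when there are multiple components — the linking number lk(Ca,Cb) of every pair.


V = -t^-4 + t^-3 + t^-1
<D> = -A^-5 - A^3 + A^7 (w = -3)
1 component over 9 crossings, w = -3
9 Fox colorings among 3^9, |V(-1)| = 3: tricolorable
why: V spans 3 powers of t: at least 3 crossings in any diagram


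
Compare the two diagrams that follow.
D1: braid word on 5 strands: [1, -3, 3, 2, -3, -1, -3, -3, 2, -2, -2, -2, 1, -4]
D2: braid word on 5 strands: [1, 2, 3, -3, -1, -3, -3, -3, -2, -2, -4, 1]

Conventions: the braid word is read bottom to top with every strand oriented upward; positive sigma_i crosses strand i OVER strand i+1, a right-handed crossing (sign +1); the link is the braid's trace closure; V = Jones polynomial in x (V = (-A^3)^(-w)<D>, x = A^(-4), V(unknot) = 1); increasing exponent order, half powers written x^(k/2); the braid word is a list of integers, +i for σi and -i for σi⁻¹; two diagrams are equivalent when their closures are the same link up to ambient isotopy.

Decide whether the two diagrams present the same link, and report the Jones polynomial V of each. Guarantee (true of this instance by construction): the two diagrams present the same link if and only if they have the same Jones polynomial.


equivalent: yes
D1 (bracket A^-16 - A^-12 + 2A^-8 - 3A^-4 + 3 - 2A^4 + 2A^8 - A^12; 14 crossings at w = -4): V = -x^-6 + 2x^-5 - 2x^-4 + 3x^-3 - 3x^-2 + 2x^-1 - 1 + x
D2 (bracket A^-16 - A^-12 + 2A^-8 - 3A^-4 + 3 - 2A^4 + 2A^8 - A^12; 12 crossings at w = -4): V = -x^-6 + 2x^-5 - 2x^-4 + 3x^-3 - 3x^-2 + 2x^-1 - 1 + x
key observation: from 14 to 12 crossings by R-moves: one link, two diagrams


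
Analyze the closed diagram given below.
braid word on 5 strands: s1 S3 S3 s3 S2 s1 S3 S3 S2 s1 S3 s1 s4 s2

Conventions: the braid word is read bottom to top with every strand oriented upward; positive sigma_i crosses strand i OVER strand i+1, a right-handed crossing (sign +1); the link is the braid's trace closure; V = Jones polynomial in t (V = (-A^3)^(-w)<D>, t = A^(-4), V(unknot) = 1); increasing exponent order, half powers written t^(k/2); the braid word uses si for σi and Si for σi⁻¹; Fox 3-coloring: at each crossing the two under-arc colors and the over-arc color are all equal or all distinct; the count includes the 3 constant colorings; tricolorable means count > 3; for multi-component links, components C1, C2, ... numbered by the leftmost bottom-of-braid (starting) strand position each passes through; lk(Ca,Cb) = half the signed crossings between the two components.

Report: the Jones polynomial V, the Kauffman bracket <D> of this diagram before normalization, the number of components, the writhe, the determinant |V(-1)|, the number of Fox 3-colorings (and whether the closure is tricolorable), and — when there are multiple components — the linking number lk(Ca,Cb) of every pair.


V(t) = t^-4 - t^-3 + t^-2 - 2t^-1 + 2 - t + t^2
bracket: A^-8 - A^-4 + 2 - 2A^4 + A^8 - A^12 + A^16, w = 0
1 component, writhe 0, over 14 crossings
det 9, colorings 9 of 3^14 — tricolorable
observation: V spans 6 powers of t: at least 6 crossings in any diagram


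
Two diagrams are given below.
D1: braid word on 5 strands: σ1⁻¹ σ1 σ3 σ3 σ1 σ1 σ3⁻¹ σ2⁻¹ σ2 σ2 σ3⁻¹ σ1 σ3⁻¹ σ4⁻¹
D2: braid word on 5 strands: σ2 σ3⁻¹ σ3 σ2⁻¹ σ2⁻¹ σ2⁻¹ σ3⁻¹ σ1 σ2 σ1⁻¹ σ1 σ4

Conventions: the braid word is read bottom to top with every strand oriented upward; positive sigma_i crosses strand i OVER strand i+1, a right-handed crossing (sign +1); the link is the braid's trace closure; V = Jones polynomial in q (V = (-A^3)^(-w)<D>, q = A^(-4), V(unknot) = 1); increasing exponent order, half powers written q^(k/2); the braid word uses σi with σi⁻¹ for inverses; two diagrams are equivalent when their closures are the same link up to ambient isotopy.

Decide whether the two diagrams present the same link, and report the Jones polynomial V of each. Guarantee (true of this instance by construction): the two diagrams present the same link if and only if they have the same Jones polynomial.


equivalent: no
D1 (bracket -A^-10 + A^-6 + A^2; 14 crossings at w = +2): V = q + q^3 - q^4
V(D2) = 1  [12 crossings, <D> = 1, w = 0]
observation: 2 values of V(q) split the 2 diagrams


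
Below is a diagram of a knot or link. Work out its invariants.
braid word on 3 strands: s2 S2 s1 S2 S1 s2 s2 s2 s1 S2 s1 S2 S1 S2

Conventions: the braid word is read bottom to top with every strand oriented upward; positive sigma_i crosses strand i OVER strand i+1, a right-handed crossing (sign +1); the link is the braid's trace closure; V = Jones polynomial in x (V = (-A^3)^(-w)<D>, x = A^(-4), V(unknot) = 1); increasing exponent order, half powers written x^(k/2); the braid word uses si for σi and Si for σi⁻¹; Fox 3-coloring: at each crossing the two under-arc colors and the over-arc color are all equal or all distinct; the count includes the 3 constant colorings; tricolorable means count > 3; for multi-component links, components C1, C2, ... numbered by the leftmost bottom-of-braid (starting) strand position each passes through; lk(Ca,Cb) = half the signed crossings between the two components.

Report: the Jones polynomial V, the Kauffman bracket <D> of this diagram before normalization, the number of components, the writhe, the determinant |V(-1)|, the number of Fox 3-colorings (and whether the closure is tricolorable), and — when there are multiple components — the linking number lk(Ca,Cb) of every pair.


V(x) = -x^-3 + x^-2 - x^-1 + 3 - x + x^2 - x^3
bracket: -A^-12 + A^-8 - A^-4 + 3 - A^4 + A^8 - A^12, w = 0
1 component, writhe 0, over 14 crossings
det 9, colorings 27 of 3^14 — tricolorable
observation: V is palindromic (span 6, det 9): x -> 1/x fixes it; necessary, not sufficient, for amphichirality


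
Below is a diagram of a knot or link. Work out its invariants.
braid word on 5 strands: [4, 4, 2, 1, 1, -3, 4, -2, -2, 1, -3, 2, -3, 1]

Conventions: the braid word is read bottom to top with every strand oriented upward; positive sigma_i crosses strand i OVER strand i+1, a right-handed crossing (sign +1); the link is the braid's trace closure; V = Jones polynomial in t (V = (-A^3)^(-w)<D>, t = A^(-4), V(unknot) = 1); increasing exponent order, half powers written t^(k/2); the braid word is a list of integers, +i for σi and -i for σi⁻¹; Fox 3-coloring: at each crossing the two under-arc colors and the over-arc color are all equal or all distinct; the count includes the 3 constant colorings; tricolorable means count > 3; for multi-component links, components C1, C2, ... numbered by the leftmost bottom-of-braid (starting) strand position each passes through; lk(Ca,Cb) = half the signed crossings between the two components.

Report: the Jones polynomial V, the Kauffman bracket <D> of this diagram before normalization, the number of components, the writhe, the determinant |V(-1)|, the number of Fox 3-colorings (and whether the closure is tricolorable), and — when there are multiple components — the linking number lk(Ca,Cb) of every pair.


V(t) = -t^-3 + 2t^-2 - 2t^-1 + 1 + 3t - 7t^2 + 11t^3 - 12t^4 + 13t^5 - 11t^6 + 7t^7 - 4t^8 + t^9
bracket: A^-24 - 4A^-20 + 7A^-16 - 11A^-12 + 13A^-8 - 12A^-4 + 11 - 7A^4 + 3A^8 + A^12 - 2A^16 + 2A^20 - A^24, w = +4
1 component, writhe +4, over 14 crossings
det 63, colorings 9 of 3^14 — tricolorable
observation: V spans 12 powers of t: at least 12 crossings in any diagram


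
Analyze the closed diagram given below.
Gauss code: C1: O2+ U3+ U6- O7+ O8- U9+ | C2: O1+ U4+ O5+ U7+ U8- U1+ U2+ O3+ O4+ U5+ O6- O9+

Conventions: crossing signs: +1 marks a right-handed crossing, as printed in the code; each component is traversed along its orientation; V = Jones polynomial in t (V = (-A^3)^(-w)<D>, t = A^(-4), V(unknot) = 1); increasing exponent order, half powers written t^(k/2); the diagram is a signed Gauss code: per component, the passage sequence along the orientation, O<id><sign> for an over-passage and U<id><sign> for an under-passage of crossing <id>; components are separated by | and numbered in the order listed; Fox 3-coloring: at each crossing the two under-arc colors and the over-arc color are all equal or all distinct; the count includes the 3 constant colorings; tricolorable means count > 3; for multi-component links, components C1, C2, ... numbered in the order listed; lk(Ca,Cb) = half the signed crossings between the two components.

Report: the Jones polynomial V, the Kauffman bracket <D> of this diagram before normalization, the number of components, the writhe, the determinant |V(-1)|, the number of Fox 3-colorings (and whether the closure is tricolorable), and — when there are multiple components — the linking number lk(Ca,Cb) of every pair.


Jones polynomial: V(t) = -t^(3/2) - 2t^(7/2) + t^(9/2) - t^(11/2) + t^(13/2)
<D> = -A^-11 + A^-7 - A^-3 + 2A + A^9; writhe +5
components 2, writhe +5 (9 crossings)
linking number lk(C1,C2) = +1
3-colorings: 9 of 3^9, det 6 — tricolorable
note: |V(-1)| = 6: so tricolorable, since 3 divides 6


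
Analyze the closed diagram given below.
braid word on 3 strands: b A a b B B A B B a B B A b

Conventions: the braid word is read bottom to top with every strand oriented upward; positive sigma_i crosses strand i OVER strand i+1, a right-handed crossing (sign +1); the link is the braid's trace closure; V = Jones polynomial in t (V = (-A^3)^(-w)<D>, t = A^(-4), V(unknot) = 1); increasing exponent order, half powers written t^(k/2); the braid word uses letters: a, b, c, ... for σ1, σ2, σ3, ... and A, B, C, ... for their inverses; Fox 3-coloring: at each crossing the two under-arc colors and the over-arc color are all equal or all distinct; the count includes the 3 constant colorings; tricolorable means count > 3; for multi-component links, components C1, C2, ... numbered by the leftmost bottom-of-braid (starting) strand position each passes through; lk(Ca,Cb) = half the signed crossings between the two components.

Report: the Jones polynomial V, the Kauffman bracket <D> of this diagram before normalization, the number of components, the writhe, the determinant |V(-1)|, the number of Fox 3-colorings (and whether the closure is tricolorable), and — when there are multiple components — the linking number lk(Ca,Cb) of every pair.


V(t) = t^-7 - 2t^-6 + 2t^-5 - 3t^-4 + 3t^-3 - 2t^-2 + 2t^-1
bracket: 2A^-8 - 2A^-4 + 3 - 3A^4 + 2A^8 - 2A^12 + A^16, w = -4
1 component, writhe -4, over 14 crossings
det 15, colorings 9 of 3^14 — tricolorable
observation: the span of V is 6, forcing >= 6 crossings in any diagram


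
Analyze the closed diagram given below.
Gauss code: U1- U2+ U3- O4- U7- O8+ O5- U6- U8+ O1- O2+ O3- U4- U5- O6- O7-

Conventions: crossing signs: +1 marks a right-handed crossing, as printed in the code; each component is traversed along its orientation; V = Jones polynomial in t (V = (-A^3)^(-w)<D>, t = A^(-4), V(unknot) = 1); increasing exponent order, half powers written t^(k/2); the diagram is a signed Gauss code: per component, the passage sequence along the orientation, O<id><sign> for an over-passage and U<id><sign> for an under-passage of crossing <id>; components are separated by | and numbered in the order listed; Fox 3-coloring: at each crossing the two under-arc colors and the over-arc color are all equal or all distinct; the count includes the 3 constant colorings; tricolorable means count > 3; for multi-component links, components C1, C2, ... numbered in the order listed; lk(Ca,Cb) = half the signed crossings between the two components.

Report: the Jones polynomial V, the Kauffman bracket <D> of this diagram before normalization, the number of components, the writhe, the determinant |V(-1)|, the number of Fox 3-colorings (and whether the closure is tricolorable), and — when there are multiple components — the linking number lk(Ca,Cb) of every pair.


Jones polynomial: V(t) = -t^-6 + t^-5 - t^-4 + 2t^-3 - t^-2 + t^-1
<D> = A^-8 - A^-4 + 2 - A^4 + A^8 - A^12; writhe -4
components 1, writhe -4 (8 crossings)
3-colorings: 3 of 3^8, det 7 — not tricolorable
note: w = -4 shifts under R1 moves; the (-A^3)^(4) factor cancels that in V


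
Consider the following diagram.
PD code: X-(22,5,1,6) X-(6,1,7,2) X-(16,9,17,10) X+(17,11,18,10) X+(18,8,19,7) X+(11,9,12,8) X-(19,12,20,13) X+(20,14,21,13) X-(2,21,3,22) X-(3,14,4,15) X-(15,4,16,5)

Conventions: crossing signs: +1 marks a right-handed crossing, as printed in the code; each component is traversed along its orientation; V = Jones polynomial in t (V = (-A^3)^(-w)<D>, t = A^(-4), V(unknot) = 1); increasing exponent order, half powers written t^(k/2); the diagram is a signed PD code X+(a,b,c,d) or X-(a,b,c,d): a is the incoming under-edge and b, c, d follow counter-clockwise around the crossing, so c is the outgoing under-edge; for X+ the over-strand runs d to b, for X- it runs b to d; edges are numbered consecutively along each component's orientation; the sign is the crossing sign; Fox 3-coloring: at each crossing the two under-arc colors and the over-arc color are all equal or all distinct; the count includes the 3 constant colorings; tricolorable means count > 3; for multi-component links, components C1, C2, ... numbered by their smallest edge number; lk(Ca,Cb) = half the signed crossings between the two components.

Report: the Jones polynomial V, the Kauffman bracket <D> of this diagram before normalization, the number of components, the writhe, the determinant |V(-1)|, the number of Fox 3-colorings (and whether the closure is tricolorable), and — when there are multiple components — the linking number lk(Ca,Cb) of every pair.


V = -t^-6 + t^-5 - t^-4 + 2t^-3 - t^-2 + t^-1
<D> = -A^-5 + A^-1 - 2A^3 + A^7 - A^11 + A^15 (w = -3)
1 component over 11 crossings, w = -3
3 Fox colorings among 3^11, |V(-1)| = 7: not tricolorable
why: w = -3 (over 11 crossings) is diagram-only; (-A^3)^(3) removes it from V


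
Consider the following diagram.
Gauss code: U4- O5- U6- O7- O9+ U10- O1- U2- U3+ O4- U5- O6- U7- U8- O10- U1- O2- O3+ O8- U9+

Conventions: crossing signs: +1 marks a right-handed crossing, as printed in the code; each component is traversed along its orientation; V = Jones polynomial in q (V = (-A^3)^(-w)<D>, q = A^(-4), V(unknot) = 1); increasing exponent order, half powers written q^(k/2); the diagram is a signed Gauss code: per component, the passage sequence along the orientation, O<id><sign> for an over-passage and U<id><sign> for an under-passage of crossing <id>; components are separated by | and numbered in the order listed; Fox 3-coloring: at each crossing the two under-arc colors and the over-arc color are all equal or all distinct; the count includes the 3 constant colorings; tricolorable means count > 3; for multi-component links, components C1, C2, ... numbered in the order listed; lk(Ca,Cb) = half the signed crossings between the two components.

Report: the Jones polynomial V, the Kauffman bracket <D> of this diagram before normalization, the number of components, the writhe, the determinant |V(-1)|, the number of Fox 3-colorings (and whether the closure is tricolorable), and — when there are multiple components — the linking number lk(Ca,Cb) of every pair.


V = -q^-9 + 2q^-8 - 3q^-7 + 3q^-6 - 3q^-5 + 3q^-4 - q^-3 + q^-2
<D> = A^-10 - A^-6 + 3A^-2 - 3A^2 + 3A^6 - 3A^10 + 2A^14 - A^18 (w = -6)
1 component over 10 crossings, w = -6
3 Fox colorings among 3^10, |V(-1)| = 17: not tricolorable
why: |V(-1)| = 17: so not tricolorable, since 3 does not divide 17


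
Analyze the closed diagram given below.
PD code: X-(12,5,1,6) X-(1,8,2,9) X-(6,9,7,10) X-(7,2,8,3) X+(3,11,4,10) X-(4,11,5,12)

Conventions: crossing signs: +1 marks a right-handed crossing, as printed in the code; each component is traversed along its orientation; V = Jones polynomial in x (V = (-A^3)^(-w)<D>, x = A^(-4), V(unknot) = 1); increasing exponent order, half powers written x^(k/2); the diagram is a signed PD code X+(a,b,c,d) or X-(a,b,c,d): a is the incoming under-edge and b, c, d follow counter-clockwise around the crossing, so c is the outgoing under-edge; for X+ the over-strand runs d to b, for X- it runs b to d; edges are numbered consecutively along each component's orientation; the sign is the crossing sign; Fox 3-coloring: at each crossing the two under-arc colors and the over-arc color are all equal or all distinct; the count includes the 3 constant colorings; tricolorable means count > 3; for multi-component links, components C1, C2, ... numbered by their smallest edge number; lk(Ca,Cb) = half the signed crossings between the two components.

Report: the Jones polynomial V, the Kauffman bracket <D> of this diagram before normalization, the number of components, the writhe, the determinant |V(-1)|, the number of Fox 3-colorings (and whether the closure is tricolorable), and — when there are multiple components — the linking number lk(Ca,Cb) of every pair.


V(x) = -x^-4 + x^-3 + x^-1
bracket: A^-8 + 1 - A^4, w = -4
1 component, writhe -4, over 6 crossings
det 3, colorings 9 of 3^6 — tricolorable
observation: V spans 3 powers of x: at least 3 crossings in any diagram
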